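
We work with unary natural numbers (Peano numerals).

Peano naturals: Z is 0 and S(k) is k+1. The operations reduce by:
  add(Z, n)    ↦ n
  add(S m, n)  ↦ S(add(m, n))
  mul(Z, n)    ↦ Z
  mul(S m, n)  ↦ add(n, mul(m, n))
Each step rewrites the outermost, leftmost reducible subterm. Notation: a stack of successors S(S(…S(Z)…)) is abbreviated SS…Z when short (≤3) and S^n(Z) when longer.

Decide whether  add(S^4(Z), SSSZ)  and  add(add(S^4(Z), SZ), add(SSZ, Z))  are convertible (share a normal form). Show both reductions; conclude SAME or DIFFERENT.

Answer: SAME — A ⇓ S^7(Z), B ⇓ S^7(Z)

Reduction:
Term A:
  start: add(S^4(Z), SSSZ)
  →1  S(add(SSSZ, SSSZ))
  →2  S(S(add(SSZ, SSSZ)))
  →3  S(S(S(add(SZ, SSSZ))))
  →4  S(S(S(S(add(Z, SSSZ)))))
  →5  S^7(Z)

Term B:
  start: add(add(S^4(Z), SZ), add(SSZ, Z))
  →1  add(S(add(SSSZ, SZ)), add(SSZ, Z))
  →2  S(add(add(SSSZ, SZ), add(SSZ, Z)))
  →3  S(add(S(add(SSZ, SZ)), add(SSZ, Z)))
  →4  S(S(add(add(SSZ, SZ), add(SSZ, Z))))
  →5  S(S(add(S(add(SZ, SZ)), add(SSZ, Z))))
  →6  S(S(S(add(add(SZ, SZ), add(SSZ, Z)))))
  →7  S(S(S(add(S(add(Z, SZ)), add(SSZ, Z)))))
  →8  S(S(S(S(add(add(Z, SZ), add(SSZ, Z))))))
  →9  S(S(S(S(add(SZ, add(SSZ, Z))))))
  →10  S(S(S(S(S(add(Z, add(SSZ, Z)))))))
  →11  S(S(S(S(S(add(SSZ, Z))))))
  →12  S(S(S(S(S(S(add(SZ, Z)))))))
  →13  S(S(S(S(S(S(S(add(Z, Z))))))))
  →14  S^7(Z)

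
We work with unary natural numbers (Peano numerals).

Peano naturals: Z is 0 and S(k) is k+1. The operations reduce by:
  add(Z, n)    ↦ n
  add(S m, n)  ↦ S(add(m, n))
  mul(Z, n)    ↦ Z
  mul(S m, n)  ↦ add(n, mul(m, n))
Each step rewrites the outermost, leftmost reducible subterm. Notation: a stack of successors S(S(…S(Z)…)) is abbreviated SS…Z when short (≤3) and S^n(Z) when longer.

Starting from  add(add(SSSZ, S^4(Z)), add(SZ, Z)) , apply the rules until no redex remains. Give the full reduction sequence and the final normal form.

  start: add(add(SSSZ, S^4(Z)), add(SZ, Z))
  →1  add(S(add(SSZ, S^4(Z))), add(SZ, Z))
  →2  S(add(add(SSZ, S^4(Z)), add(SZ, Z)))
  →3  S(add(S(add(SZ, S^4(Z))), add(SZ, Z)))
  →4  S(S(add(add(SZ, S^4(Z)), add(SZ, Z))))
  →5  S(S(add(S(add(Z, S^4(Z))), add(SZ, Z))))
  →6  S(S(S(add(add(Z, S^4(Z)), add(SZ, Z)))))
  →7  S(S(S(add(S^4(Z), add(SZ, Z)))))
  →8  S(S(S(S(add(SSSZ, add(SZ, Z))))))
  →9  S(S(S(S(S(add(SSZ, add(SZ, Z)))))))
  →10  S(S(S(S(S(S(add(SZ, add(SZ, Z))))))))
  →11  S(S(S(S(S(S(S(add(Z, add(SZ, Z)))))))))
  →12  S(S(S(S(S(S(S(add(SZ, Z))))))))
  →13  S(S(S(S(S(S(S(S(add(Z, Z)))))))))
  →14  S^8(Z)

Answer: normal form = S^8(Z)  (in 14 steps)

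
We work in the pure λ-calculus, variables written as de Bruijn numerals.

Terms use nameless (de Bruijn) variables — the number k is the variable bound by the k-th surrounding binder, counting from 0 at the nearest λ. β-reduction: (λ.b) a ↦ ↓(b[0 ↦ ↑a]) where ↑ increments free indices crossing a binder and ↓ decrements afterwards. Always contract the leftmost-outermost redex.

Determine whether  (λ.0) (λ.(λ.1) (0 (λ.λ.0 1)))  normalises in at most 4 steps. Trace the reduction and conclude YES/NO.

  start: (λ.0) (λ.(λ.1) (0 (λ.λ.0 1)))
  [1] λ.(λ.1) (0 (λ.λ.0 1))
  [2] λ.0

Answer: YES — reaches normal form λ.0 in 2 ≤ 4 steps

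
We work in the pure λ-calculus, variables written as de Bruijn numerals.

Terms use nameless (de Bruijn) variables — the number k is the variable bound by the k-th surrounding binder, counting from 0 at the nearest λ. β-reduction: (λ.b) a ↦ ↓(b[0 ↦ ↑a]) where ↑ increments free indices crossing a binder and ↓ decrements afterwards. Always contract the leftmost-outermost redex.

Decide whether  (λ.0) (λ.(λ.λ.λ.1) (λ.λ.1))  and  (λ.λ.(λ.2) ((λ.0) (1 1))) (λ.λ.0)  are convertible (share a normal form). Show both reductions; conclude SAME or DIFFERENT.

Answer: DIFFERENT — A ⇓ λ.λ.λ.1, B ⇓ λ.λ.λ.0

Reduction:
Term A:
  start: (λ.0) (λ.(λ.λ.λ.1) (λ.λ.1))
  →1  λ.(λ.λ.λ.1) (λ.λ.1)
  →2  λ.λ.λ.1

Term B:
  start: (λ.λ.(λ.2) ((λ.0) (1 1))) (λ.λ.0)
  →1  λ.(λ.λ.λ.0) ((λ.0) ((λ.λ.0) (λ.λ.0)))
  →2  λ.λ.λ.0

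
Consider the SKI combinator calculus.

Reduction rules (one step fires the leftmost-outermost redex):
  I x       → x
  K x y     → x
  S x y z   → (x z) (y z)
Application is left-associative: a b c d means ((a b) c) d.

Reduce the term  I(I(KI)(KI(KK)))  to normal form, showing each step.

  start: I(I(KI)(KI(KK)))
  [1] I(KI)(KI(KK))
  [2] KI(KI(KK))
  [3] I

Answer: normal form = I  (in 3 steps)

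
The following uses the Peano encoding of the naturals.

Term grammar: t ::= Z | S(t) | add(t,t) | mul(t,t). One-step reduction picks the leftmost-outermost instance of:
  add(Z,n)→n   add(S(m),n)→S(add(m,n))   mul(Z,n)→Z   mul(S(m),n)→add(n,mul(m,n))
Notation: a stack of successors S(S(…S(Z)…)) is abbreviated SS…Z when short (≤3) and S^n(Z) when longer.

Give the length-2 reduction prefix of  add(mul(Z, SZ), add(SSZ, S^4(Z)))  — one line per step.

Answer: after 2 steps: add(SSZ, S^4(Z))

Reduction:
  start: add(mul(Z, SZ), add(SSZ, S^4(Z)))
  →1  add(Z, add(SSZ, S^4(Z)))
  →2  add(SSZ, S^4(Z))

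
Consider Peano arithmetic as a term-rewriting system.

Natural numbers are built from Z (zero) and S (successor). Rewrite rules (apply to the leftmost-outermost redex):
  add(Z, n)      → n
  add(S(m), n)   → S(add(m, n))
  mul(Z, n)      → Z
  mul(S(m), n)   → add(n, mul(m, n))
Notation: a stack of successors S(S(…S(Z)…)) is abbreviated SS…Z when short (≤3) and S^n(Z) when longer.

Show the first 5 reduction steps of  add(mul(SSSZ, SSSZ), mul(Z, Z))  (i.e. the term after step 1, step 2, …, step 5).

Answer: after 5 steps: S(S(add(add(SZ, mul(SSZ, SSSZ)), mul(Z, Z))))

Derivation:
  start: add(mul(SSSZ, SSSZ), mul(Z, Z))
  step 1: add(add(SSSZ, mul(SSZ, SSSZ)), mul(Z, Z))
  step 2: add(S(add(SSZ, mul(SSZ, SSSZ))), mul(Z, Z))
  step 3: S(add(add(SSZ, mul(SSZ, SSSZ)), mul(Z, Z)))
  step 4: S(add(S(add(SZ, mul(SSZ, SSSZ))), mul(Z, Z)))
  step 5: S(S(add(add(SZ, mul(SSZ, SSSZ)), mul(Z, Z))))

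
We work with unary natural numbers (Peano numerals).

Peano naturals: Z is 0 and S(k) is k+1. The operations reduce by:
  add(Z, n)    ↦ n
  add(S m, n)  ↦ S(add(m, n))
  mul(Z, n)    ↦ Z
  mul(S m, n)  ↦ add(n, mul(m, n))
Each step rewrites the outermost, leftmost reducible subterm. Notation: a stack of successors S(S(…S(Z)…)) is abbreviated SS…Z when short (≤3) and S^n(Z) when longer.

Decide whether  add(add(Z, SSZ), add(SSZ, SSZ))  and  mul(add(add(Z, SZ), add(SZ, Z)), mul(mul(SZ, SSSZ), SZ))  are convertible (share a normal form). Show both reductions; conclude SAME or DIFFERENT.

Answer: SAME — A ⇓ S^6(Z), B ⇓ S^6(Z)

Reduction:
Term A:
  start: add(add(Z, SSZ), add(SSZ, SSZ))
  →1  add(SSZ, add(SSZ, SSZ))
  →2  S(add(SZ, add(SSZ, SSZ)))
  →3  S(S(add(Z, add(SSZ, SSZ))))
  →4  S(S(add(SSZ, SSZ)))
  →5  S(S(S(add(SZ, SSZ))))
  →6  S(S(S(S(add(Z, SSZ)))))
  →7  S^6(Z)

Term B:
  start: mul(add(add(Z, SZ), add(SZ, Z)), mul(mul(SZ, SSSZ), SZ))
  →1  mul(add(SZ, add(SZ, Z)), mul(mul(SZ, SSSZ), SZ))
  →2  mul(S(add(Z, add(SZ, Z))), mul(mul(SZ, SSSZ), SZ))
  →3  add(mul(mul(SZ, SSSZ), SZ), mul(add(Z, add(SZ, Z)), mul(mul(SZ, SSSZ), SZ)))
  →4  add(mul(add(SSSZ, mul(Z, SSSZ)), SZ), mul(add(Z, add(SZ, Z)), mul(mul(SZ, SSSZ), SZ)))
  →5  add(mul(S(add(SSZ, mul(Z, SSSZ))), SZ), mul(add(Z, add(SZ, Z)), mul(mul(SZ, SSSZ), SZ)))
  →6  add(add(SZ, mul(add(SSZ, mul(Z, SSSZ)), SZ)), mul(add(Z, add(SZ, Z)), mul(mul(SZ, SSSZ), SZ)))
  →7  add(S(add(Z, mul(add(SSZ, mul(Z, SSSZ)), SZ))), mul(add(Z, add(SZ, Z)), mul(mul(SZ, SSSZ), SZ)))
  →8  S(add(add(Z, mul(add(SSZ, mul(Z, SSSZ)), SZ)), mul(add(Z, add(SZ, Z)), mul(mul(SZ, SSSZ), SZ))))
  →9  S(add(mul(add(SSZ, mul(Z, SSSZ)), SZ), mul(add(Z, add(SZ, Z)), mul(mul(SZ, SSSZ), SZ))))
  →10  S(add(mul(S(add(SZ, mul(Z, SSSZ))), SZ), mul(add(Z, add(SZ, Z)), mul(mul(SZ, SSSZ), SZ))))
  →11  S(add(add(SZ, mul(add(SZ, mul(Z, SSSZ)), SZ)), mul(add(Z, add(SZ, Z)), mul(mul(SZ, SSSZ), SZ))))
  →12  S(add(S(add(Z, mul(add(SZ, mul(Z, SSSZ)), SZ))), mul(add(Z, add(SZ, Z)), mul(mul(SZ, SSSZ), SZ))))
  →13  S(S(add(add(Z, mul(add(SZ, mul(Z, SSSZ)), SZ)), mul(add(Z, add(SZ, Z)), mul(mul(SZ, SSSZ), SZ)))))
  →14  S(S(add(mul(add(SZ, mul(Z, SSSZ)), SZ), mul(add(Z, add(SZ, Z)), mul(mul(SZ, SSSZ), SZ)))))
  →15  S(S(add(mul(S(add(Z, mul(Z, SSSZ))), SZ), mul(add(Z, add(SZ, Z)), mul(mul(SZ, SSSZ), SZ)))))
  →16  S(S(add(add(SZ, mul(add(Z, mul(Z, SSSZ)), SZ)), mul(add(Z, add(SZ, Z)), mul(mul(SZ, SSSZ), SZ)))))
  →17  S(S(add(S(add(Z, mul(add(Z, mul(Z, SSSZ)), SZ))), mul(add(Z, add(SZ, Z)), mul(mul(SZ, SSSZ), SZ)))))
  →18  S(S(S(add(add(Z, mul(add(Z, mul(Z, SSSZ)), SZ)), mul(add(Z, add(SZ, Z)), mul(mul(SZ, SSSZ), SZ))))))
  →19  S(S(S(add(mul(add(Z, mul(Z, SSSZ)), SZ), mul(add(Z, add(SZ, Z)), mul(mul(SZ, SSSZ), SZ))))))
  →20  S(S(S(add(mul(mul(Z, SSSZ), SZ), mul(add(Z, add(SZ, Z)), mul(mul(SZ, SSSZ), SZ))))))
  →21  S(S(S(add(mul(Z, SZ), mul(add(Z, add(SZ, Z)), mul(mul(SZ, SSSZ), SZ))))))
  →22  S(S(S(add(Z, mul(add(Z, add(SZ, Z)), mul(mul(SZ, SSSZ), SZ))))))
  →23  S(S(S(mul(add(Z, add(SZ, Z)), mul(mul(SZ, SSSZ), SZ)))))
  →24  S(S(S(mul(add(SZ, Z), mul(mul(SZ, SSSZ), SZ)))))
  →25  S(S(S(mul(S(add(Z, Z)), mul(mul(SZ, SSSZ), SZ)))))
  →26  S(S(S(add(mul(mul(SZ, SSSZ), SZ), mul(add(Z, Z), mul(mul(SZ, SSSZ), SZ))))))
  →27  S(S(S(add(mul(add(SSSZ, mul(Z, SSSZ)), SZ), mul(add(Z, Z), mul(mul(SZ, SSSZ), SZ))))))
  →28  S(S(S(add(mul(S(add(SSZ, mul(Z, SSSZ))), SZ), mul(add(Z, Z), mul(mul(SZ, SSSZ), SZ))))))
  →29  S(S(S(add(add(SZ, mul(add(SSZ, mul(Z, SSSZ)), SZ)), mul(add(Z, Z), mul(mul(SZ, SSSZ), SZ))))))
  →30  S(S(S(add(S(add(Z, mul(add(SSZ, mul(Z, SSSZ)), SZ))), mul(add(Z, Z), mul(mul(SZ, SSSZ), SZ))))))
  →31  S(S(S(S(add(add(Z, mul(add(SSZ, mul(Z, SSSZ)), SZ)), mul(add(Z, Z), mul(mul(SZ, SSSZ), SZ)))))))
  →32  S(S(S(S(add(mul(add(SSZ, mul(Z, SSSZ)), SZ), mul(add(Z, Z), mul(mul(SZ, SSSZ), SZ)))))))
  →33  S(S(S(S(add(mul(S(add(SZ, mul(Z, SSSZ))), SZ), mul(add(Z, Z), mul(mul(SZ, SSSZ), SZ)))))))
  →34  S(S(S(S(add(add(SZ, mul(add(SZ, mul(Z, SSSZ)), SZ)), mul(add(Z, Z), mul(mul(SZ, SSSZ), SZ)))))))
  →35  S(S(S(S(add(S(add(Z, mul(add(SZ, mul(Z, SSSZ)), SZ))), mul(add(Z, Z), mul(mul(SZ, SSSZ), SZ)))))))
  →36  S(S(S(S(S(add(add(Z, mul(add(SZ, mul(Z, SSSZ)), SZ)), mul(add(Z, Z), mul(mul(SZ, SSSZ), SZ))))))))
  →37  S(S(S(S(S(add(mul(add(SZ, mul(Z, SSSZ)), SZ), mul(add(Z, Z), mul(mul(SZ, SSSZ), SZ))))))))
  →38  S(S(S(S(S(add(mul(S(add(Z, mul(Z, SSSZ))), SZ), mul(add(Z, Z), mul(mul(SZ, SSSZ), SZ))))))))
  →39  S(S(S(S(S(add(add(SZ, mul(add(Z, mul(Z, SSSZ)), SZ)), mul(add(Z, Z), mul(mul(SZ, SSSZ), SZ))))))))
  →40  S(S(S(S(S(add(S(add(Z, mul(add(Z, mul(Z, SSSZ)), SZ))), mul(add(Z, Z), mul(mul(SZ, SSSZ), SZ))))))))
  →41  S(S(S(S(S(S(add(add(Z, mul(add(Z, mul(Z, SSSZ)), SZ)), mul(add(Z, Z), mul(mul(SZ, SSSZ), SZ)))))))))
  →42  S(S(S(S(S(S(add(mul(add(Z, mul(Z, SSSZ)), SZ), mul(add(Z, Z), mul(mul(SZ, SSSZ), SZ)))))))))
  →43  S(S(S(S(S(S(add(mul(mul(Z, SSSZ), SZ), mul(add(Z, Z), mul(mul(SZ, SSSZ), SZ)))))))))
  →44  S(S(S(S(S(S(add(mul(Z, SZ), mul(add(Z, Z), mul(mul(SZ, SSSZ), SZ)))))))))
  →45  S(S(S(S(S(S(add(Z, mul(add(Z, Z), mul(mul(SZ, SSSZ), SZ)))))))))
  →46  S(S(S(S(S(S(mul(add(Z, Z), mul(mul(SZ, SSSZ), SZ))))))))
  →47  S(S(S(S(S(S(mul(Z, mul(mul(SZ, SSSZ), SZ))))))))
  →48  S^6(Z)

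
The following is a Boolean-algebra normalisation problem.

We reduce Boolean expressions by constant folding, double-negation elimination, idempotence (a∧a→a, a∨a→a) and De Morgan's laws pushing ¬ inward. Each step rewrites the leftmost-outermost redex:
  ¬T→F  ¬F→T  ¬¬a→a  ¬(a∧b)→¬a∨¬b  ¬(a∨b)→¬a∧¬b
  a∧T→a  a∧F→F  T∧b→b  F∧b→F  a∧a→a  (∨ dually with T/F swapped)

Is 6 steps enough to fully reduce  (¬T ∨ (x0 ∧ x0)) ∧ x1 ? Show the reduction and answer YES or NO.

  start: (¬T ∨ (x0 ∧ x0)) ∧ x1
  →1  (F ∨ (x0 ∧ x0)) ∧ x1
  →2  (x0 ∧ x0) ∧ x1
  →3  x0 ∧ x1

Answer: YES — reaches normal form x0 ∧ x1 in 3 ≤ 6 steps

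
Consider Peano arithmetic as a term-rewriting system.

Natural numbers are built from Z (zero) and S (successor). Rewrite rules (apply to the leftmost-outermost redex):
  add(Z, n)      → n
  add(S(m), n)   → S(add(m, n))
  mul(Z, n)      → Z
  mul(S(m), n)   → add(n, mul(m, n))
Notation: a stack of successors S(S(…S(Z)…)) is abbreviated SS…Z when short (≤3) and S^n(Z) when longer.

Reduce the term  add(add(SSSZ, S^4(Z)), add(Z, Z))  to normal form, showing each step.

  start: add(add(SSSZ, S^4(Z)), add(Z, Z))
  →1  add(S(add(SSZ, S^4(Z))), add(Z, Z))
  →2  S(add(add(SSZ, S^4(Z)), add(Z, Z)))
  →3  S(add(S(add(SZ, S^4(Z))), add(Z, Z)))
  →4  S(S(add(add(SZ, S^4(Z)), add(Z, Z))))
  →5  S(S(add(S(add(Z, S^4(Z))), add(Z, Z))))
  →6  S(S(S(add(add(Z, S^4(Z)), add(Z, Z)))))
  →7  S(S(S(add(S^4(Z), add(Z, Z)))))
  →8  S(S(S(S(add(SSSZ, add(Z, Z))))))
  →9  S(S(S(S(S(add(SSZ, add(Z, Z)))))))
  →10  S(S(S(S(S(S(add(SZ, add(Z, Z))))))))
  →11  S(S(S(S(S(S(S(add(Z, add(Z, Z)))))))))
  →12  S(S(S(S(S(S(S(add(Z, Z))))))))
  →13  S^7(Z)

Answer: normal form = S^7(Z)  (in 13 steps)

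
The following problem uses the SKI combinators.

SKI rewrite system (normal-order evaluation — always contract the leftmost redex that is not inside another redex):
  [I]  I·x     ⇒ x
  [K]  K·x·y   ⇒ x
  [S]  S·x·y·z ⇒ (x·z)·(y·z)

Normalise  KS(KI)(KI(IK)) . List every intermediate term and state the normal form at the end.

  start: KS(KI)(KI(IK))
  →1  S(KI(IK))
  →2  SI

Answer: normal form = SI  (in 2 steps)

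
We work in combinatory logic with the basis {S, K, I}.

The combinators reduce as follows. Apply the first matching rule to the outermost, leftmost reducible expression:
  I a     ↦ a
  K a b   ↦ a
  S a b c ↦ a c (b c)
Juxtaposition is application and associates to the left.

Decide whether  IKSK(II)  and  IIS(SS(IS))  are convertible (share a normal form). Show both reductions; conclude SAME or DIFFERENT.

Term A:
  start: IKSK(II)
  →1  KSK(II)
  →2  S(II)
  →3  SI

Term B:
  start: IIS(SS(IS))
  →1  IS(SS(IS))
  →2  S(SS(IS))
  →3  S(SSS)

Answer: DIFFERENT — A ⇓ SI, B ⇓ S(SSS)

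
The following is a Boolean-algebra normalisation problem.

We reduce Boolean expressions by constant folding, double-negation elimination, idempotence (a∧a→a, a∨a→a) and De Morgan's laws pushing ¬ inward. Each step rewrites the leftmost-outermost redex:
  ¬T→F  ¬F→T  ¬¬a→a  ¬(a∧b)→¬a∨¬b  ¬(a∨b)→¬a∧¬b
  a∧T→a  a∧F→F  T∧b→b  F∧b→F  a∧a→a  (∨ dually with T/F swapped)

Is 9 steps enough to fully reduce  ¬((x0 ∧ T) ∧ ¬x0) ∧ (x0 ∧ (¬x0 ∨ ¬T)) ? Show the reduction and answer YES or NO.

Answer: YES — reaches normal form (¬x0 ∨ x0) ∧ (x0 ∧ ¬x0) in 7 ≤ 9 steps

Working:
  start: ¬((x0 ∧ T) ∧ ¬x0) ∧ (x0 ∧ (¬x0 ∨ ¬T))
  →1  (¬(x0 ∧ T) ∨ ¬¬x0) ∧ (x0 ∧ (¬x0 ∨ ¬T))
  →2  ((¬x0 ∨ ¬T) ∨ ¬¬x0) ∧ (x0 ∧ (¬x0 ∨ ¬T))
  →3  ((¬x0 ∨ F) ∨ ¬¬x0) ∧ (x0 ∧ (¬x0 ∨ ¬T))
  →4  (¬x0 ∨ ¬¬x0) ∧ (x0 ∧ (¬x0 ∨ ¬T))
  →5  (¬x0 ∨ x0) ∧ (x0 ∧ (¬x0 ∨ ¬T))
  →6  (¬x0 ∨ x0) ∧ (x0 ∧ (¬x0 ∨ F))
  →7  (¬x0 ∨ x0) ∧ (x0 ∧ ¬x0)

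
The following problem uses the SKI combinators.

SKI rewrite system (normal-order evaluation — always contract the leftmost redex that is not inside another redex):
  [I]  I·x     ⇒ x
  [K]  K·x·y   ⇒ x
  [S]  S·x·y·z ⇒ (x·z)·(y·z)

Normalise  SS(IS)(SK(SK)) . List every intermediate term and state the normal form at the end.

  start: SS(IS)(SK(SK))
  →1  S(SK(SK))(IS(SK(SK)))
  →2  S(SK(SK))(S(SK(SK)))

Answer: normal form = S(SK(SK))(S(SK(SK)))  (in 2 steps)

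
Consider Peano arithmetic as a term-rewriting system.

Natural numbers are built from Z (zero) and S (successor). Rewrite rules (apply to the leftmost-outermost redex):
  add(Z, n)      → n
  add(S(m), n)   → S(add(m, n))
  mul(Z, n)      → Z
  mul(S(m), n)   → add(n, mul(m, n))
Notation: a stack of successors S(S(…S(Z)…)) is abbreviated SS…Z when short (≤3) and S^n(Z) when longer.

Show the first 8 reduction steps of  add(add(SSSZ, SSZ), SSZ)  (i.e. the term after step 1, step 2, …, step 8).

Answer: after 8 steps: S(S(S(S(add(SZ, SSZ)))))

Derivation:
  start: add(add(SSSZ, SSZ), SSZ)
  →1  add(S(add(SSZ, SSZ)), SSZ)
  →2  S(add(add(SSZ, SSZ), SSZ))
  →3  S(add(S(add(SZ, SSZ)), SSZ))
  →4  S(S(add(add(SZ, SSZ), SSZ)))
  →5  S(S(add(S(add(Z, SSZ)), SSZ)))
  →6  S(S(S(add(add(Z, SSZ), SSZ))))
  →7  S(S(S(add(SSZ, SSZ))))
  →8  S(S(S(S(add(SZ, SSZ)))))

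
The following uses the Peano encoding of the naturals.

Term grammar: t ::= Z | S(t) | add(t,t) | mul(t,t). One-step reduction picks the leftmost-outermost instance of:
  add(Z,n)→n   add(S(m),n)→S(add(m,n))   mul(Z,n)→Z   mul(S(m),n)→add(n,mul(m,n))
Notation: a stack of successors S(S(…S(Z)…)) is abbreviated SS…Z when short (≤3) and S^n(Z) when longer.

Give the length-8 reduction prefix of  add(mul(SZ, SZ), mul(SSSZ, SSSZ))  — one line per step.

Answer: after 8 steps: S(S(add(SSZ, mul(SSZ, SSSZ))))

Working:
  start: add(mul(SZ, SZ), mul(SSSZ, SSSZ))
  →1  add(add(SZ, mul(Z, SZ)), mul(SSSZ, SSSZ))
  →2  add(S(add(Z, mul(Z, SZ))), mul(SSSZ, SSSZ))
  →3  S(add(add(Z, mul(Z, SZ)), mul(SSSZ, SSSZ)))
  →4  S(add(mul(Z, SZ), mul(SSSZ, SSSZ)))
  →5  S(add(Z, mul(SSSZ, SSSZ)))
  →6  S(mul(SSSZ, SSSZ))
  →7  S(add(SSSZ, mul(SSZ, SSSZ)))
  →8  S(S(add(SSZ, mul(SSZ, SSSZ))))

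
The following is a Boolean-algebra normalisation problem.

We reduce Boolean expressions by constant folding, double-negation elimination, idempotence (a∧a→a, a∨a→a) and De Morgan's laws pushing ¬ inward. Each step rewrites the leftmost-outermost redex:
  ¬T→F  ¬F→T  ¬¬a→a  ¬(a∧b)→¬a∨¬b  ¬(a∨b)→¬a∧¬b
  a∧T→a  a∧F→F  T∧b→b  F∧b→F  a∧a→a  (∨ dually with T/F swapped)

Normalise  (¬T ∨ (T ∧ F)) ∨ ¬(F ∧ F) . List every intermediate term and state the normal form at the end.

Answer: normal form = T  (in 7 steps)

Reduction:
  start: (¬T ∨ (T ∧ F)) ∨ ¬(F ∧ F)
  →1  (F ∨ (T ∧ F)) ∨ ¬(F ∧ F)
  →2  (T ∧ F) ∨ ¬(F ∧ F)
  →3  F ∨ ¬(F ∧ F)
  →4  ¬(F ∧ F)
  →5  ¬F ∨ ¬F
  →6  ¬F
  →7  T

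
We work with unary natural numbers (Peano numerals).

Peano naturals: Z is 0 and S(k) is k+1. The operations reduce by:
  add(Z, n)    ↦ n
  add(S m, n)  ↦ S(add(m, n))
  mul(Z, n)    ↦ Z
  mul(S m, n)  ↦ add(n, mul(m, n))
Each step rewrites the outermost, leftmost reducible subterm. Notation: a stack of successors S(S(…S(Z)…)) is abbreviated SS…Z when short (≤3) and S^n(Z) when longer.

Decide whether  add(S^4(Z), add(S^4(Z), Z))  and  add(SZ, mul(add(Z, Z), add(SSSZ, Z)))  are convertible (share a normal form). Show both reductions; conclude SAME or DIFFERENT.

Term A:
  start: add(S^4(Z), add(S^4(Z), Z))
  →1  S(add(SSSZ, add(S^4(Z), Z)))
  →2  S(S(add(SSZ, add(S^4(Z), Z))))
  →3  S(S(S(add(SZ, add(S^4(Z), Z)))))
  →4  S(S(S(S(add(Z, add(S^4(Z), Z))))))
  →5  S(S(S(S(add(S^4(Z), Z)))))
  →6  S(S(S(S(S(add(SSSZ, Z))))))
  →7  S(S(S(S(S(S(add(SSZ, Z)))))))
  →8  S(S(S(S(S(S(S(add(SZ, Z))))))))
  →9  S(S(S(S(S(S(S(S(add(Z, Z)))))))))
  →10  S^8(Z)

Term B:
  start: add(SZ, mul(add(Z, Z), add(SSSZ, Z)))
  →1  S(add(Z, mul(add(Z, Z), add(SSSZ, Z))))
  →2  S(mul(add(Z, Z), add(SSSZ, Z)))
  →3  S(mul(Z, add(SSSZ, Z)))
  →4  SZ

Answer: DIFFERENT — A ⇓ S^8(Z), B ⇓ SZ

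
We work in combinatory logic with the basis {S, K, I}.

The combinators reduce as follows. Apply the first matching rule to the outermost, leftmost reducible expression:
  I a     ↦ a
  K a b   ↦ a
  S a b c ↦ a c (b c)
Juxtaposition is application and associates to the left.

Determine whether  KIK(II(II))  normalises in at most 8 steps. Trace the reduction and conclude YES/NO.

Answer: YES — reaches normal form I in 5 ≤ 8 steps

Working:
  start: KIK(II(II))
  step 1: I(II(II))
  step 2: II(II)
  step 3: I(II)
  step 4: II
  step 5: I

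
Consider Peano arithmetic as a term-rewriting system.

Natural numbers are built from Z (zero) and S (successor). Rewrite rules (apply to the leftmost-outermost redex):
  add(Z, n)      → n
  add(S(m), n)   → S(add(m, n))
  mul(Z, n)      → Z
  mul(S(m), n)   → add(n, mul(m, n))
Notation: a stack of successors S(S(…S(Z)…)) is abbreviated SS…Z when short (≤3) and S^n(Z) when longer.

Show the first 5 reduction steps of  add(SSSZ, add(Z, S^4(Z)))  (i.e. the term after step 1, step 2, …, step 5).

Answer: after 5 steps: S^7(Z)

Working:
  start: add(SSSZ, add(Z, S^4(Z)))
  [1] S(add(SSZ, add(Z, S^4(Z))))
  [2] S(S(add(SZ, add(Z, S^4(Z)))))
  [3] S(S(S(add(Z, add(Z, S^4(Z))))))
  [4] S(S(S(add(Z, S^4(Z)))))
  [5] S^7(Z)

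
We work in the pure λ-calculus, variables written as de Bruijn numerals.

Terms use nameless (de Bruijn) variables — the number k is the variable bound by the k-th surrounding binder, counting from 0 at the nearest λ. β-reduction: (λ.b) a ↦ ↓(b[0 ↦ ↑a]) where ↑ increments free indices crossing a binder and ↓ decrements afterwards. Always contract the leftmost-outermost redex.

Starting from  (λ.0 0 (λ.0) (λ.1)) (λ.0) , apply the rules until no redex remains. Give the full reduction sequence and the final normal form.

  start: (λ.0 0 (λ.0) (λ.1)) (λ.0)
  step 1: (λ.0) (λ.0) (λ.0) (λ.λ.0)
  step 2: (λ.0) (λ.0) (λ.λ.0)
  step 3: (λ.0) (λ.λ.0)
  step 4: λ.λ.0

Answer: normal form = λ.λ.0  (in 4 steps)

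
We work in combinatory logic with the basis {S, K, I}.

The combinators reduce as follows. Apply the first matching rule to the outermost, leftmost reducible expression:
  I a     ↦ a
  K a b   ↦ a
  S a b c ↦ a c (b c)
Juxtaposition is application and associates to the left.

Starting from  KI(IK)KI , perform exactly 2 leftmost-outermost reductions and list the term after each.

Answer: after 2 steps: KI

Reduction:
  start: KI(IK)KI
  →1  IKI
  →2  KI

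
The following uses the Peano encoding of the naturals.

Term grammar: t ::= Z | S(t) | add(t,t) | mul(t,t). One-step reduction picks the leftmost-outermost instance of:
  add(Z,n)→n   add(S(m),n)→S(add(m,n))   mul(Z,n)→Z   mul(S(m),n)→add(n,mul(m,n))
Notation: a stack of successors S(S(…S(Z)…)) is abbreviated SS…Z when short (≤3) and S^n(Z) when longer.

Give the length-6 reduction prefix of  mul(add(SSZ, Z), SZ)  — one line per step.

  start: mul(add(SSZ, Z), SZ)
  [1] mul(S(add(SZ, Z)), SZ)
  [2] add(SZ, mul(add(SZ, Z), SZ))
  [3] S(add(Z, mul(add(SZ, Z), SZ)))
  [4] S(mul(add(SZ, Z), SZ))
  [5] S(mul(S(add(Z, Z)), SZ))
  [6] S(add(SZ, mul(add(Z, Z), SZ)))

Answer: after 6 steps: S(add(SZ, mul(add(Z, Z), SZ)))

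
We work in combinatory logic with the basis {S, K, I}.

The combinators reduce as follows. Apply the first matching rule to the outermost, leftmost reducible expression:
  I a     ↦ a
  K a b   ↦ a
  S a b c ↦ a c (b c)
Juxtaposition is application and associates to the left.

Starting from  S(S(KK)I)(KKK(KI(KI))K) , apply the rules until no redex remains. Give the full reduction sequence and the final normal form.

  start: S(S(KK)I)(KKK(KI(KI))K)
  →1  S(S(KK)I)(K(KI(KI))K)
  →2  S(S(KK)I)(KI(KI))
  →3  S(S(KK)I)I

Answer: normal form = S(S(KK)I)I  (in 3 steps)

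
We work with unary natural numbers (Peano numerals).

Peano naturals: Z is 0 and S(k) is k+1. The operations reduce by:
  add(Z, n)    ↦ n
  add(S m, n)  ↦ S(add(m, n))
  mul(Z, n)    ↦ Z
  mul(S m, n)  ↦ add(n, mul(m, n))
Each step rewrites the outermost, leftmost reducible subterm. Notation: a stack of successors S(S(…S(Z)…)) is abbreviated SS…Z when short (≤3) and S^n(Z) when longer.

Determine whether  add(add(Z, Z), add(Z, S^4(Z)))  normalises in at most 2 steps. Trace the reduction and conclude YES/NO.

  start: add(add(Z, Z), add(Z, S^4(Z)))
  →1  add(Z, add(Z, S^4(Z)))
  →2  add(Z, S^4(Z))

Answer: NO — after 2 steps the term is add(Z, S^4(Z)), not yet normal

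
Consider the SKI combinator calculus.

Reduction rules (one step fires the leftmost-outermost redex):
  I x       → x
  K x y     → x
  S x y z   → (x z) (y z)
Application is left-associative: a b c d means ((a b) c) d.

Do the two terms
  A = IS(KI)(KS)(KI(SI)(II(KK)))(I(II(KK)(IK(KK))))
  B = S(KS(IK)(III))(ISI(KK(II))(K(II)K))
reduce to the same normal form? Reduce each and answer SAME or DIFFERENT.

Answer: DIFFERENT — A ⇓ SK, B ⇓ S(SI)(KI)

Working:
Term A:
  start: IS(KI)(KS)(KI(SI)(II(KK)))(I(II(KK)(IK(KK))))
  [1] S(KI)(KS)(KI(SI)(II(KK)))(I(II(KK)(IK(KK))))
  [2] KI(KI(SI)(II(KK)))(KS(KI(SI)(II(KK))))(I(II(KK)(IK(KK))))
  [3] I(KS(KI(SI)(II(KK))))(I(II(KK)(IK(KK))))
  [4] KS(KI(SI)(II(KK)))(I(II(KK)(IK(KK))))
  [5] S(I(II(KK)(IK(KK))))
  [6] S(II(KK)(IK(KK)))
  [7] S(I(KK)(IK(KK)))
  [8] S(KK(IK(KK)))
  [9] SK

Term B:
  start: S(KS(IK)(III))(ISI(KK(II))(K(II)K))
  [1] S(S(III))(ISI(KK(II))(K(II)K))
  [2] S(S(II))(ISI(KK(II))(K(II)K))
  [3] S(SI)(ISI(KK(II))(K(II)K))
  [4] S(SI)(SI(KK(II))(K(II)K))
  [5] S(SI)(I(K(II)K)(KK(II)(K(II)K)))
  [6] S(SI)(K(II)K(KK(II)(K(II)K)))
  [7] S(SI)(II(KK(II)(K(II)K)))
  [8] S(SI)(I(KK(II)(K(II)K)))
  [9] S(SI)(KK(II)(K(II)K))
  [10] S(SI)(K(K(II)K))
  [11] S(SI)(K(II))
  [12] S(SI)(KI)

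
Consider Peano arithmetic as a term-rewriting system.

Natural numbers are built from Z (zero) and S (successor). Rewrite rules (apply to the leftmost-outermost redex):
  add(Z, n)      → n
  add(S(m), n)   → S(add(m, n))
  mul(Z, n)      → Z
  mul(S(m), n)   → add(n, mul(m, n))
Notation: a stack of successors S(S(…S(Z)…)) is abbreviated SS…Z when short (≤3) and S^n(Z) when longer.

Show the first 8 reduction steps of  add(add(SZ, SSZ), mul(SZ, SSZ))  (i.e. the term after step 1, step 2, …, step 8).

Answer: after 8 steps: S(S(S(S(add(SZ, mul(Z, SSZ))))))

Derivation:
  start: add(add(SZ, SSZ), mul(SZ, SSZ))
  →1  add(S(add(Z, SSZ)), mul(SZ, SSZ))
  →2  S(add(add(Z, SSZ), mul(SZ, SSZ)))
  →3  S(add(SSZ, mul(SZ, SSZ)))
  →4  S(S(add(SZ, mul(SZ, SSZ))))
  →5  S(S(S(add(Z, mul(SZ, SSZ)))))
  →6  S(S(S(mul(SZ, SSZ))))
  →7  S(S(S(add(SSZ, mul(Z, SSZ)))))
  →8  S(S(S(S(add(SZ, mul(Z, SSZ))))))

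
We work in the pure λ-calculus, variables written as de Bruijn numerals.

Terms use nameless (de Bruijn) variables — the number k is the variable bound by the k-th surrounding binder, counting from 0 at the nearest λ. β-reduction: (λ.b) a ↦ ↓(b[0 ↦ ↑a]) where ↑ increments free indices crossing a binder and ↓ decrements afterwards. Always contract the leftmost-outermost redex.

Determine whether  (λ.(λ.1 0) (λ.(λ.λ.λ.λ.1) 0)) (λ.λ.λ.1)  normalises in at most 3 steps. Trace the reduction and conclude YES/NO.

Answer: YES — reaches normal form λ.λ.1 in 3 ≤ 3 steps

Reduction:
  start: (λ.(λ.1 0) (λ.(λ.λ.λ.λ.1) 0)) (λ.λ.λ.1)
  [1] (λ.(λ.λ.λ.1) 0) (λ.(λ.λ.λ.λ.1) 0)
  [2] (λ.λ.λ.1) (λ.(λ.λ.λ.λ.1) 0)
  [3] λ.λ.1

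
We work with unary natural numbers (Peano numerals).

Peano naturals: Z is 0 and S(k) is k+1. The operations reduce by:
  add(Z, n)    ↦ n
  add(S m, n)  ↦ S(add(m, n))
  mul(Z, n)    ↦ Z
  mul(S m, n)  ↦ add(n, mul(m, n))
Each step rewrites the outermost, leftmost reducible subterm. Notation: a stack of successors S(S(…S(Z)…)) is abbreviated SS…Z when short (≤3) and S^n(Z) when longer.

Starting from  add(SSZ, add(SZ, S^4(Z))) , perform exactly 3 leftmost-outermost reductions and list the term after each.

  start: add(SSZ, add(SZ, S^4(Z)))
  [1] S(add(SZ, add(SZ, S^4(Z))))
  [2] S(S(add(Z, add(SZ, S^4(Z)))))
  [3] S(S(add(SZ, S^4(Z))))

Answer: after 3 steps: S(S(add(SZ, S^4(Z))))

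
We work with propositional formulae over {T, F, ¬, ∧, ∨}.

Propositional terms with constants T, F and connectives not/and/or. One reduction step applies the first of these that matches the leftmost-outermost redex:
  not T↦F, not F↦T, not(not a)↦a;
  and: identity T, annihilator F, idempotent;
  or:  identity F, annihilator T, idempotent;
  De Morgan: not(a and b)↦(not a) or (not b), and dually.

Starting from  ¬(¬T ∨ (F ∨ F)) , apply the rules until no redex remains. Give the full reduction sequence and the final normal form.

  start: ¬(¬T ∨ (F ∨ F))
  →1  ¬¬T ∧ ¬(F ∨ F)
  →2  T ∧ ¬(F ∨ F)
  →3  ¬(F ∨ F)
  →4  ¬F ∧ ¬F
  →5  ¬F
  →6  T

Answer: normal form = T  (in 6 steps)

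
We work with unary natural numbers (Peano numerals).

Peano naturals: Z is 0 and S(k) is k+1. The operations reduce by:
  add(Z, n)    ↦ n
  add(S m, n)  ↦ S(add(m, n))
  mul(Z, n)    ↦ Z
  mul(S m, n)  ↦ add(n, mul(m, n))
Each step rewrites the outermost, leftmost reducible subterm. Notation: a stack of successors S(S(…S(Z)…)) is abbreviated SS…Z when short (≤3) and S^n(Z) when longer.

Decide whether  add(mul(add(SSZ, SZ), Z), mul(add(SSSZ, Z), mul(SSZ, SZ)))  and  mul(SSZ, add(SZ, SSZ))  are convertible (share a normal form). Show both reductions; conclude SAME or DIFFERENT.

Answer: SAME — A ⇓ S^6(Z), B ⇓ S^6(Z)

Working:
Term A:
  start: add(mul(add(SSZ, SZ), Z), mul(add(SSSZ, Z), mul(SSZ, SZ)))
  [1] add(mul(S(add(SZ, SZ)), Z), mul(add(SSSZ, Z), mul(SSZ, SZ)))
  [2] add(add(Z, mul(add(SZ, SZ), Z)), mul(add(SSSZ, Z), mul(SSZ, SZ)))
  [3] add(mul(add(SZ, SZ), Z), mul(add(SSSZ, Z), mul(SSZ, SZ)))
  [4] add(mul(S(add(Z, SZ)), Z), mul(add(SSSZ, Z), mul(SSZ, SZ)))
  [5] add(add(Z, mul(add(Z, SZ), Z)), mul(add(SSSZ, Z), mul(SSZ, SZ)))
  [6] add(mul(add(Z, SZ), Z), mul(add(SSSZ, Z), mul(SSZ, SZ)))
  [7] add(mul(SZ, Z), mul(add(SSSZ, Z), mul(SSZ, SZ)))
  [8] add(add(Z, mul(Z, Z)), mul(add(SSSZ, Z), mul(SSZ, SZ)))
  [9] add(mul(Z, Z), mul(add(SSSZ, Z), mul(SSZ, SZ)))
  [10] add(Z, mul(add(SSSZ, Z), mul(SSZ, SZ)))
  [11] mul(add(SSSZ, Z), mul(SSZ, SZ))
  [12] mul(S(add(SSZ, Z)), mul(SSZ, SZ))
  [13] add(mul(SSZ, SZ), mul(add(SSZ, Z), mul(SSZ, SZ)))
  [14] add(add(SZ, mul(SZ, SZ)), mul(add(SSZ, Z), mul(SSZ, SZ)))
  [15] add(S(add(Z, mul(SZ, SZ))), mul(add(SSZ, Z), mul(SSZ, SZ)))
  [16] S(add(add(Z, mul(SZ, SZ)), mul(add(SSZ, Z), mul(SSZ, SZ))))
  [17] S(add(mul(SZ, SZ), mul(add(SSZ, Z), mul(SSZ, SZ))))
  [18] S(add(add(SZ, mul(Z, SZ)), mul(add(SSZ, Z), mul(SSZ, SZ))))
  [19] S(add(S(add(Z, mul(Z, SZ))), mul(add(SSZ, Z), mul(SSZ, SZ))))
  [20] S(S(add(add(Z, mul(Z, SZ)), mul(add(SSZ, Z), mul(SSZ, SZ)))))
  [21] S(S(add(mul(Z, SZ), mul(add(SSZ, Z), mul(SSZ, SZ)))))
  [22] S(S(add(Z, mul(add(SSZ, Z), mul(SSZ, SZ)))))
  [23] S(S(mul(add(SSZ, Z), mul(SSZ, SZ))))
  [24] S(S(mul(S(add(SZ, Z)), mul(SSZ, SZ))))
  [25] S(S(add(mul(SSZ, SZ), mul(add(SZ, Z), mul(SSZ, SZ)))))
  [26] S(S(add(add(SZ, mul(SZ, SZ)), mul(add(SZ, Z), mul(SSZ, SZ)))))
  [27] S(S(add(S(add(Z, mul(SZ, SZ))), mul(add(SZ, Z), mul(SSZ, SZ)))))
  [28] S(S(S(add(add(Z, mul(SZ, SZ)), mul(add(SZ, Z), mul(SSZ, SZ))))))
  [29] S(S(S(add(mul(SZ, SZ), mul(add(SZ, Z), mul(SSZ, SZ))))))
  [30] S(S(S(add(add(SZ, mul(Z, SZ)), mul(add(SZ, Z), mul(SSZ, SZ))))))
  [31] S(S(S(add(S(add(Z, mul(Z, SZ))), mul(add(SZ, Z), mul(SSZ, SZ))))))
  [32] S(S(S(S(add(add(Z, mul(Z, SZ)), mul(add(SZ, Z), mul(SSZ, SZ)))))))
  [33] S(S(S(S(add(mul(Z, SZ), mul(add(SZ, Z), mul(SSZ, SZ)))))))
  [34] S(S(S(S(add(Z, mul(add(SZ, Z), mul(SSZ, SZ)))))))
  [35] S(S(S(S(mul(add(SZ, Z), mul(SSZ, SZ))))))
  [36] S(S(S(S(mul(S(add(Z, Z)), mul(SSZ, SZ))))))
  [37] S(S(S(S(add(mul(SSZ, SZ), mul(add(Z, Z), mul(SSZ, SZ)))))))
  [38] S(S(S(S(add(add(SZ, mul(SZ, SZ)), mul(add(Z, Z), mul(SSZ, SZ)))))))
  [39] S(S(S(S(add(S(add(Z, mul(SZ, SZ))), mul(add(Z, Z), mul(SSZ, SZ)))))))
  [40] S(S(S(S(S(add(add(Z, mul(SZ, SZ)), mul(add(Z, Z), mul(SSZ, SZ))))))))
  [41] S(S(S(S(S(add(mul(SZ, SZ), mul(add(Z, Z), mul(SSZ, SZ))))))))
  [42] S(S(S(S(S(add(add(SZ, mul(Z, SZ)), mul(add(Z, Z), mul(SSZ, SZ))))))))
  [43] S(S(S(S(S(add(S(add(Z, mul(Z, SZ))), mul(add(Z, Z), mul(SSZ, SZ))))))))
  [44] S(S(S(S(S(S(add(add(Z, mul(Z, SZ)), mul(add(Z, Z), mul(SSZ, SZ)))))))))
  [45] S(S(S(S(S(S(add(mul(Z, SZ), mul(add(Z, Z), mul(SSZ, SZ)))))))))
  [46] S(S(S(S(S(S(add(Z, mul(add(Z, Z), mul(SSZ, SZ)))))))))
  [47] S(S(S(S(S(S(mul(add(Z, Z), mul(SSZ, SZ))))))))
  [48] S(S(S(S(S(S(mul(Z, mul(SSZ, SZ))))))))
  [49] S^6(Z)

Term B:
  start: mul(SSZ, add(SZ, SSZ))
  [1] add(add(SZ, SSZ), mul(SZ, add(SZ, SSZ)))
  [2] add(S(add(Z, SSZ)), mul(SZ, add(SZ, SSZ)))
  [3] S(add(add(Z, SSZ), mul(SZ, add(SZ, SSZ))))
  [4] S(add(SSZ, mul(SZ, add(SZ, SSZ))))
  [5] S(S(add(SZ, mul(SZ, add(SZ, SSZ)))))
  [6] S(S(S(add(Z, mul(SZ, add(SZ, SSZ))))))
  [7] S(S(S(mul(SZ, add(SZ, SSZ)))))
  [8] S(S(S(add(add(SZ, SSZ), mul(Z, add(SZ, SSZ))))))
  [9] S(S(S(add(S(add(Z, SSZ)), mul(Z, add(SZ, SSZ))))))
  [10] S(S(S(S(add(add(Z, SSZ), mul(Z, add(SZ, SSZ)))))))
  [11] S(S(S(S(add(SSZ, mul(Z, add(SZ, SSZ)))))))
  [12] S(S(S(S(S(add(SZ, mul(Z, add(SZ, SSZ))))))))
  [13] S(S(S(S(S(S(add(Z, mul(Z, add(SZ, SSZ)))))))))
  [14] S(S(S(S(S(S(mul(Z, add(SZ, SSZ))))))))
  [15] S^6(Z)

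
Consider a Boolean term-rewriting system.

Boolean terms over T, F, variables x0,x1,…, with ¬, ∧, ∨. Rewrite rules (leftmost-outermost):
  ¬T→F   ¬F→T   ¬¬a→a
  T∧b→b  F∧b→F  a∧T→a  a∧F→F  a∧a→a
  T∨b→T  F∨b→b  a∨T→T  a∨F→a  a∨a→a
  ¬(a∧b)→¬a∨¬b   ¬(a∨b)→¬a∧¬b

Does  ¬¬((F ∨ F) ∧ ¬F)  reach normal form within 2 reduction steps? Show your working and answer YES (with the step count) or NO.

  start: ¬¬((F ∨ F) ∧ ¬F)
  →1  (F ∨ F) ∧ ¬F
  →2  F ∧ ¬F

Answer: NO — after 2 steps the term is F ∧ ¬F, not yet normal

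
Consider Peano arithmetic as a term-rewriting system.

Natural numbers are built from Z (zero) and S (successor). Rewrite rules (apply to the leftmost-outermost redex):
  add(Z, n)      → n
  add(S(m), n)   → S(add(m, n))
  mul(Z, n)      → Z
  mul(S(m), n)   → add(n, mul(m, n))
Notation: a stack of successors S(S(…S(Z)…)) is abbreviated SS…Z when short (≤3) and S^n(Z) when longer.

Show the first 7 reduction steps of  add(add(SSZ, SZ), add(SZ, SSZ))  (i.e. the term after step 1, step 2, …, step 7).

  start: add(add(SSZ, SZ), add(SZ, SSZ))
  step 1: add(S(add(SZ, SZ)), add(SZ, SSZ))
  step 2: S(add(add(SZ, SZ), add(SZ, SSZ)))
  step 3: S(add(S(add(Z, SZ)), add(SZ, SSZ)))
  step 4: S(S(add(add(Z, SZ), add(SZ, SSZ))))
  step 5: S(S(add(SZ, add(SZ, SSZ))))
  step 6: S(S(S(add(Z, add(SZ, SSZ)))))
  step 7: S(S(S(add(SZ, SSZ))))

Answer: after 7 steps: S(S(S(add(SZ, SSZ))))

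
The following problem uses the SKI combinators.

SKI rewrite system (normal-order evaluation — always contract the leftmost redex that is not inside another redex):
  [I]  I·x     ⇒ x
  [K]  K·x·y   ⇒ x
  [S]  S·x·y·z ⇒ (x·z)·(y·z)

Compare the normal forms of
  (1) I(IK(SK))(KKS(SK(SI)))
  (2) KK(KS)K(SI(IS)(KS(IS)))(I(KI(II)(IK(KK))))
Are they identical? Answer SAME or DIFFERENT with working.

Term A:
  start: I(IK(SK))(KKS(SK(SI)))
  step 1: IK(SK)(KKS(SK(SI)))
  step 2: K(SK)(KKS(SK(SI)))
  step 3: SK

Term B:
  start: KK(KS)K(SI(IS)(KS(IS)))(I(KI(II)(IK(KK))))
  step 1: KK(SI(IS)(KS(IS)))(I(KI(II)(IK(KK))))
  step 2: K(I(KI(II)(IK(KK))))
  step 3: K(KI(II)(IK(KK)))
  step 4: K(I(IK(KK)))
  step 5: K(IK(KK))
  step 6: K(K(KK))

Answer: DIFFERENT — A ⇓ SK, B ⇓ K(K(KK))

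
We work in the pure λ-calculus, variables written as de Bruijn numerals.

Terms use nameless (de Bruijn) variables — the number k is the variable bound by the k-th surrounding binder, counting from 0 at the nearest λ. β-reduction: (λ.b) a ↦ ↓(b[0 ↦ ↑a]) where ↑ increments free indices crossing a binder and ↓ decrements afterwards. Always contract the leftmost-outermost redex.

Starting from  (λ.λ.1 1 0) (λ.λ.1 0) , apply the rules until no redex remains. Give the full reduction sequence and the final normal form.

Answer: normal form = λ.λ.1 0  (in 4 steps)

Working:
  start: (λ.λ.1 1 0) (λ.λ.1 0)
  →1  λ.(λ.λ.1 0) (λ.λ.1 0) 0
  →2  λ.(λ.(λ.λ.1 0) 0) 0
  →3  λ.(λ.λ.1 0) 0
  →4  λ.λ.1 0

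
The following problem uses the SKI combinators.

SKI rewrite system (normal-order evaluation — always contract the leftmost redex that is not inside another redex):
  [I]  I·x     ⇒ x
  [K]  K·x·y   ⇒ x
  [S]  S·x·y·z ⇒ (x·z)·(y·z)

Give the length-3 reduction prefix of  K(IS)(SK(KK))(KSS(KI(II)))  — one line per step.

  start: K(IS)(SK(KK))(KSS(KI(II)))
  step 1: IS(KSS(KI(II)))
  step 2: S(KSS(KI(II)))
  step 3: S(S(KI(II)))

Answer: after 3 steps: S(S(KI(II)))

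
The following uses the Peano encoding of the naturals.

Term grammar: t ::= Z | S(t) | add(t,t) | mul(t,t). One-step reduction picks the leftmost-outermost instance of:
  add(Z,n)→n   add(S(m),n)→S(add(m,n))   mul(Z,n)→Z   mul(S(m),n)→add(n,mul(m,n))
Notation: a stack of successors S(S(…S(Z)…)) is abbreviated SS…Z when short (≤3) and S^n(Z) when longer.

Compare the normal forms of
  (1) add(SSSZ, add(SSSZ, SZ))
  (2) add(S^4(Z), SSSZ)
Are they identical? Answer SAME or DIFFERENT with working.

Answer: SAME — A ⇓ S^7(Z), B ⇓ S^7(Z)

Working:
Term A:
  start: add(SSSZ, add(SSSZ, SZ))
  [1] S(add(SSZ, add(SSSZ, SZ)))
  [2] S(S(add(SZ, add(SSSZ, SZ))))
  [3] S(S(S(add(Z, add(SSSZ, SZ)))))
  [4] S(S(S(add(SSSZ, SZ))))
  [5] S(S(S(S(add(SSZ, SZ)))))
  [6] S(S(S(S(S(add(SZ, SZ))))))
  [7] S(S(S(S(S(S(add(Z, SZ)))))))
  [8] S^7(Z)

Term B:
  start: add(S^4(Z), SSSZ)
  [1] S(add(SSSZ, SSSZ))
  [2] S(S(add(SSZ, SSSZ)))
  [3] S(S(S(add(SZ, SSSZ))))
  [4] S(S(S(S(add(Z, SSSZ)))))
  [5] S^7(Z)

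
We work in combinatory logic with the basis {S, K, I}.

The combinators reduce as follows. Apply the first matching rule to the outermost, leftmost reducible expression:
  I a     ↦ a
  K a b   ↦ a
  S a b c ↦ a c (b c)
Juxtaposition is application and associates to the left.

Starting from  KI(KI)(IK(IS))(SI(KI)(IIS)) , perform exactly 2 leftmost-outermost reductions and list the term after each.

  start: KI(KI)(IK(IS))(SI(KI)(IIS))
  [1] I(IK(IS))(SI(KI)(IIS))
  [2] IK(IS)(SI(KI)(IIS))

Answer: after 2 steps: IK(IS)(SI(KI)(IIS))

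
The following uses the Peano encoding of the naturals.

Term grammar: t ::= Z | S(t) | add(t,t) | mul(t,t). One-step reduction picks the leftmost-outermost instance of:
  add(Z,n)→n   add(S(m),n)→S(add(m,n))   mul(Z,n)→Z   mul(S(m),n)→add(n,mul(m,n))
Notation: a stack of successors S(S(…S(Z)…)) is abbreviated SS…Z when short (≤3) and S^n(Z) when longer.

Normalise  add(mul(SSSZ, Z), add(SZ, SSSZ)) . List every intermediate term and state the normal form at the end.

  start: add(mul(SSSZ, Z), add(SZ, SSSZ))
  →1  add(add(Z, mul(SSZ, Z)), add(SZ, SSSZ))
  →2  add(mul(SSZ, Z), add(SZ, SSSZ))
  →3  add(add(Z, mul(SZ, Z)), add(SZ, SSSZ))
  →4  add(mul(SZ, Z), add(SZ, SSSZ))
  →5  add(add(Z, mul(Z, Z)), add(SZ, SSSZ))
  →6  add(mul(Z, Z), add(SZ, SSSZ))
  →7  add(Z, add(SZ, SSSZ))
  →8  add(SZ, SSSZ)
  →9  S(add(Z, SSSZ))
  →10  S^4(Z)

Answer: normal form = S^4(Z)  (in 10 steps)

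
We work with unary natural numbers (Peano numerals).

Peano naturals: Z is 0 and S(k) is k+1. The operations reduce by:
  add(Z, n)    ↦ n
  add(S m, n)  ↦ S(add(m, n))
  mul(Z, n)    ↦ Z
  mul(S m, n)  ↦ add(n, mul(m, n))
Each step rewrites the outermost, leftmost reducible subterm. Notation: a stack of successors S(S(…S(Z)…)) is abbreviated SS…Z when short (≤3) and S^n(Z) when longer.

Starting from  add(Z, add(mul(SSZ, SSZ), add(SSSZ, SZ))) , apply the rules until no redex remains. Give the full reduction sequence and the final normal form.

  start: add(Z, add(mul(SSZ, SSZ), add(SSSZ, SZ)))
  →1  add(mul(SSZ, SSZ), add(SSSZ, SZ))
  →2  add(add(SSZ, mul(SZ, SSZ)), add(SSSZ, SZ))
  →3  add(S(add(SZ, mul(SZ, SSZ))), add(SSSZ, SZ))
  →4  S(add(add(SZ, mul(SZ, SSZ)), add(SSSZ, SZ)))
  →5  S(add(S(add(Z, mul(SZ, SSZ))), add(SSSZ, SZ)))
  →6  S(S(add(add(Z, mul(SZ, SSZ)), add(SSSZ, SZ))))
  →7  S(S(add(mul(SZ, SSZ), add(SSSZ, SZ))))
  →8  S(S(add(add(SSZ, mul(Z, SSZ)), add(SSSZ, SZ))))
  →9  S(S(add(S(add(SZ, mul(Z, SSZ))), add(SSSZ, SZ))))
  →10  S(S(S(add(add(SZ, mul(Z, SSZ)), add(SSSZ, SZ)))))
  →11  S(S(S(add(S(add(Z, mul(Z, SSZ))), add(SSSZ, SZ)))))
  →12  S(S(S(S(add(add(Z, mul(Z, SSZ)), add(SSSZ, SZ))))))
  →13  S(S(S(S(add(mul(Z, SSZ), add(SSSZ, SZ))))))
  →14  S(S(S(S(add(Z, add(SSSZ, SZ))))))
  →15  S(S(S(S(add(SSSZ, SZ)))))
  →16  S(S(S(S(S(add(SSZ, SZ))))))
  →17  S(S(S(S(S(S(add(SZ, SZ)))))))
  →18  S(S(S(S(S(S(S(add(Z, SZ))))))))
  →19  S^8(Z)

Answer: normal form = S^8(Z)  (in 19 steps)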